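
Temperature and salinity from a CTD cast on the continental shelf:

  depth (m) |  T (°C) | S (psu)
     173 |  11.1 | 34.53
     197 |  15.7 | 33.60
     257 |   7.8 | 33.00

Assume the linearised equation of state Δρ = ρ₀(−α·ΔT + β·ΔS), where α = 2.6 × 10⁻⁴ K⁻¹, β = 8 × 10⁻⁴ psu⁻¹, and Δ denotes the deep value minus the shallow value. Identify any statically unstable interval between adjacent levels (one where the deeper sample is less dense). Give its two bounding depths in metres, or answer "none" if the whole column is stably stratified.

Evaluate Δρ/ρ₀ = −αΔT + βΔS across each adjacent pair:
  173–197 m: −αΔT+βΔS = −(2.6 × 10⁻⁴)(+4.6)+(8 × 10⁻⁴)(-0.93) = -1.9 × 10⁻³ → UNSTABLE
  197–257 m: −αΔT+βΔS = −(2.6 × 10⁻⁴)(-7.9)+(8 × 10⁻⁴)(-0.60) = 1.6 × 10⁻³ → stable
The 173–197 m interval has Δρ < 0: lighter water underlies denser water.

173–197 m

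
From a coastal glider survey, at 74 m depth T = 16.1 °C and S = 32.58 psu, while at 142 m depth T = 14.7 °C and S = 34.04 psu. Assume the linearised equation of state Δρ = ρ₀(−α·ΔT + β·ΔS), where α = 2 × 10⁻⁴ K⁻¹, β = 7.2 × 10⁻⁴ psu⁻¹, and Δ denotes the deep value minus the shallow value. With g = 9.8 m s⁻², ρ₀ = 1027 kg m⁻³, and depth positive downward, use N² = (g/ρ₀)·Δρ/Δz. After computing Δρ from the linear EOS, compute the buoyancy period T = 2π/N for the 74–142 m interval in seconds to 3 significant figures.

454 s

ΔT = -1.4 K, ΔS = +1.46 psu (deep − shallow).
Δρ/ρ₀ = −αΔT + βΔS = 2.80 × 10⁻⁴ + 1.0512 × 10⁻³ = 1.3312 × 10⁻³, so Δρ ≈ 1.367 kg m⁻³.
N² = (g/ρ₀)·Δρ/Δz = g·(Δρ/ρ₀)/Δz = 9.8 × 1.3312 × 10⁻³ / 68 = 1.9185 × 10⁻⁴ s⁻².
N = √(1.9185 × 10⁻⁴) = 0.013851 rad s⁻¹ → T = 2π/N = 453.63 s ≈ 454 s.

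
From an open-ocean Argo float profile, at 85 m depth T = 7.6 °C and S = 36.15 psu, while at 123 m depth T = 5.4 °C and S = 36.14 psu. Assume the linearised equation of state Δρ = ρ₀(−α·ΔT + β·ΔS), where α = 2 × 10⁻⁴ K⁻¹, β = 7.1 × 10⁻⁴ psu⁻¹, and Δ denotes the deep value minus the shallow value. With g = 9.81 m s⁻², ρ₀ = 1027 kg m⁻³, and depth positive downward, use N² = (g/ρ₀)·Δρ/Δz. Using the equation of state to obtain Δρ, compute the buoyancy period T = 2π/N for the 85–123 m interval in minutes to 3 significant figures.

ΔT = -2.2 K, ΔS = -0.01 psu (deep − shallow).
Δρ/ρ₀ = −αΔT + βΔS = 4.40 × 10⁻⁴ − 7.10 × 10⁻⁶ = 4.329 × 10⁻⁴, so Δρ ≈ 0.4446 kg m⁻³.
N² = (g/ρ₀)·Δρ/Δz = g·(Δρ/ρ₀)/Δz = 9.81 × 4.329 × 10⁻⁴ / 38 = 1.1176 × 10⁻⁴ s⁻².
N = √(1.1176 × 10⁻⁴) = 0.010572 rad s⁻¹ → T = 2π/N = 594.32 s = 9.9053 min ≈ 9.91 min.

9.91 min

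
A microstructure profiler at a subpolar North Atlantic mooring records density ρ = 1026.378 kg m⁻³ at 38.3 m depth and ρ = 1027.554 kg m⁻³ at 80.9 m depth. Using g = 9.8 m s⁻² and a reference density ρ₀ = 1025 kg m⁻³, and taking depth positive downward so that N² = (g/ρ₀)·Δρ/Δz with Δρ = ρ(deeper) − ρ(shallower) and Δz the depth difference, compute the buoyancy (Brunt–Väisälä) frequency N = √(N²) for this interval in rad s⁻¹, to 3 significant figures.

0.0162 rad s⁻¹

Δρ = 1027.554 − 1026.378 = 1.176 kg m⁻³ over Δz = 80.9 − 38.3 = 42.6 m.
N² = (9.8/1025) × (1.176/42.6) = 2.6394 × 10⁻⁴ s⁻².
N = √(2.6394 × 10⁻⁴) = 0.016246 rad s⁻¹ ≈ 0.0162 rad s⁻¹.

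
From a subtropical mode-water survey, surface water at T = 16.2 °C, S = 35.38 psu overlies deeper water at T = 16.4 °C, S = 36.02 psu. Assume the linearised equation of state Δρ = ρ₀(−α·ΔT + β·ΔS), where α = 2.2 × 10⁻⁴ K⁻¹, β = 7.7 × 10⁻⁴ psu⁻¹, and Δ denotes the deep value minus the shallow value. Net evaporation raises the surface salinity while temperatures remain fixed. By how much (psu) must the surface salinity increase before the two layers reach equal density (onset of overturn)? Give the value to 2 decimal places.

0.58 psu

Neutral buoyancy requires −α(T_deep − T_surf) + β(S_deep − S_surf′) = 0.
S_surf′ = S_deep − (α/β)·ΔT = 36.02 − (2.2 × 10⁻⁴/7.7 × 10⁻⁴)·(+0.2) = 35.9629 psu.
Increase required: 35.9629 − 35.38 = 0.5829 psu.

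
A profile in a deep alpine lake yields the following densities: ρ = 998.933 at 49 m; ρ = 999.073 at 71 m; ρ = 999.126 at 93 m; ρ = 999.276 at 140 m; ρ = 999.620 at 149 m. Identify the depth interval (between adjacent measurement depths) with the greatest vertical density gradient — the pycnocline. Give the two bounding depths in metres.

Compute the density gradient over each adjacent pair:
  49–71 m: Δρ/Δz = 0.140/22 = 6.4 × 10⁻³ kg m⁻⁴
  71–93 m: Δρ/Δz = 0.053/22 = 2.4 × 10⁻³ kg m⁻⁴
  93–140 m: Δρ/Δz = 0.150/47 = 3.2 × 10⁻³ kg m⁻⁴
  140–149 m: Δρ/Δz = 0.344/9 = 0.038 kg m⁻⁴
The largest gradient is in the 140–149 m interval — the pycnocline.

140–149 m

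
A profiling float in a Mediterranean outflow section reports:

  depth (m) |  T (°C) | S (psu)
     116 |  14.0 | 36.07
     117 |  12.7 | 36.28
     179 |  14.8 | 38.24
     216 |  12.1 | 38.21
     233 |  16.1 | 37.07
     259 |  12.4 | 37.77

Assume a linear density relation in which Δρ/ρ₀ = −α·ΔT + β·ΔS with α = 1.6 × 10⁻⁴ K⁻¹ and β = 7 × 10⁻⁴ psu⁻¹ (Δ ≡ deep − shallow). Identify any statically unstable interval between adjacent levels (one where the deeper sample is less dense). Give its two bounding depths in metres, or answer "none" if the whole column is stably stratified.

216–233 m

Evaluate Δρ/ρ₀ = −αΔT + βΔS across each adjacent pair:
  116–117 m: −αΔT+βΔS = −(1.6 × 10⁻⁴)(-1.3)+(7 × 10⁻⁴)(+0.21) = 3.6 × 10⁻⁴ → stable
  117–179 m: −αΔT+βΔS = −(1.6 × 10⁻⁴)(+2.1)+(7 × 10⁻⁴)(+1.96) = 1.0 × 10⁻³ → stable
  179–216 m: −αΔT+βΔS = −(1.6 × 10⁻⁴)(-2.7)+(7 × 10⁻⁴)(-0.03) = 4.1 × 10⁻⁴ → stable
  216–233 m: −αΔT+βΔS = −(1.6 × 10⁻⁴)(+4.0)+(7 × 10⁻⁴)(-1.14) = -1.4 × 10⁻³ → UNSTABLE
  233–259 m: −αΔT+βΔS = −(1.6 × 10⁻⁴)(-3.7)+(7 × 10⁻⁴)(+0.70) = 1.1 × 10⁻³ → stable
The 216–233 m interval has Δρ < 0: lighter water underlies denser water.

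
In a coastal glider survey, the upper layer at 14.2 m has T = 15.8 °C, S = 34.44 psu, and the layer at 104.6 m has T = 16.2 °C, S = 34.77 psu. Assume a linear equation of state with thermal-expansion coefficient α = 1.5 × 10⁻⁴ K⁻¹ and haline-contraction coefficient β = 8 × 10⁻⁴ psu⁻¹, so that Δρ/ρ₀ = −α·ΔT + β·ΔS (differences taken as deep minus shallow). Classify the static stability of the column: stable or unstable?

stable

ΔT = 16.2 − 15.8 = +0.4 K and ΔS = 34.77 − 34.44 = +0.33 psu (deep − shallow).
−αΔT = -6.00 × 10⁻⁵; βΔS = 2.64 × 10⁻⁴; sum Δρ/ρ₀ = 2.04 × 10⁻⁴.
Δρ/ρ₀ > 0, so Δρ > 0: deeper water is denser → statically stable.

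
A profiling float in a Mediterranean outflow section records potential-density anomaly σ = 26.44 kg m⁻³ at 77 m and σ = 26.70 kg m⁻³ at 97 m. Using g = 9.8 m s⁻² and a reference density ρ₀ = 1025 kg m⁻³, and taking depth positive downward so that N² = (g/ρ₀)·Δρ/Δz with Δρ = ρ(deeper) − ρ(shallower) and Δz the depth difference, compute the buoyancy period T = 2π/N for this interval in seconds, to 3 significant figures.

Δρ = 1026.70 − 1026.44 = 0.26 kg m⁻³ over Δz = 97 − 77 = 20 m.
N² = (9.8/1025) × (0.26/20) = 1.2429 × 10⁻⁴ s⁻².
N = √(1.2429 × 10⁻⁴) = 0.011149 rad s⁻¹, so T = 2π/N = 563.56 s ≈ 564 s.

564 s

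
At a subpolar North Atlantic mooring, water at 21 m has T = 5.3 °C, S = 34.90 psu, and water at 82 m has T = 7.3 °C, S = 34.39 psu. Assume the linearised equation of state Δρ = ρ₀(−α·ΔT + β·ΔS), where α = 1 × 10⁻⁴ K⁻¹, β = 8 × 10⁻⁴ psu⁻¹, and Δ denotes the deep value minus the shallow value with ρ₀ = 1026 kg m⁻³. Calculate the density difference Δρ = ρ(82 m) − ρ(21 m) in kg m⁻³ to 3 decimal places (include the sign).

ΔT = +2.0 K, ΔS = -0.51 psu (deep − shallow).
Δρ/ρ₀ = −(1 × 10⁻⁴)(+2.0) + (8 × 10⁻⁴)(-0.51) = -6.08 × 10⁻⁴.
Δρ = 1026 × (-6.08 × 10⁻⁴) = -0.624 kg m⁻³.
Negative Δρ: lighter below, statically unstable.

-0.624 kg m⁻³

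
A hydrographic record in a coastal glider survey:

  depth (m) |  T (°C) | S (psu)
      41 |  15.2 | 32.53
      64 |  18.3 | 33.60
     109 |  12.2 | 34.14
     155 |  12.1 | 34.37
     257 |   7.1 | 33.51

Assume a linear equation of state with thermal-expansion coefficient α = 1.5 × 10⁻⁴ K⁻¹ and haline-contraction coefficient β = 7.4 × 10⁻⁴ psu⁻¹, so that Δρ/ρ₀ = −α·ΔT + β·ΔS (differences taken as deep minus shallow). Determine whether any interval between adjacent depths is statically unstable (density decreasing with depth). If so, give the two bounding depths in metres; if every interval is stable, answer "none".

none

Evaluate Δρ/ρ₀ = −αΔT + βΔS across each adjacent pair:
  41–64 m: −αΔT+βΔS = −(1.5 × 10⁻⁴)(+3.1)+(7.4 × 10⁻⁴)(+1.07) = 3.3 × 10⁻⁴ → stable
  64–109 m: −αΔT+βΔS = −(1.5 × 10⁻⁴)(-6.1)+(7.4 × 10⁻⁴)(+0.54) = 1.3 × 10⁻³ → stable
  109–155 m: −αΔT+βΔS = −(1.5 × 10⁻⁴)(-0.1)+(7.4 × 10⁻⁴)(+0.23) = 1.9 × 10⁻⁴ → stable
  155–257 m: −αΔT+βΔS = −(1.5 × 10⁻⁴)(-5.0)+(7.4 × 10⁻⁴)(-0.86) = 1.1 × 10⁻⁴ → stable
Every interval has Δρ > 0: the column is stably stratified throughout.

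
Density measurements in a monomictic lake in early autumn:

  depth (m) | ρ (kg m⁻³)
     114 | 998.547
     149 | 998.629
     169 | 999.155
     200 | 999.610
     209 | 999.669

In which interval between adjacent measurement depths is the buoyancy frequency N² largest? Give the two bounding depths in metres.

Compute the density gradient over each adjacent pair:
  114–149 m: Δρ/Δz = 0.082/35 = 2.3 × 10⁻³ kg m⁻⁴
  149–169 m: Δρ/Δz = 0.526/20 = 0.026 kg m⁻⁴
  169–200 m: Δρ/Δz = 0.455/31 = 0.015 kg m⁻⁴
  200–209 m: Δρ/Δz = 0.059/9 = 6.6 × 10⁻³ kg m⁻⁴
The largest gradient is in the 149–169 m interval — the pycnocline.

149–169 m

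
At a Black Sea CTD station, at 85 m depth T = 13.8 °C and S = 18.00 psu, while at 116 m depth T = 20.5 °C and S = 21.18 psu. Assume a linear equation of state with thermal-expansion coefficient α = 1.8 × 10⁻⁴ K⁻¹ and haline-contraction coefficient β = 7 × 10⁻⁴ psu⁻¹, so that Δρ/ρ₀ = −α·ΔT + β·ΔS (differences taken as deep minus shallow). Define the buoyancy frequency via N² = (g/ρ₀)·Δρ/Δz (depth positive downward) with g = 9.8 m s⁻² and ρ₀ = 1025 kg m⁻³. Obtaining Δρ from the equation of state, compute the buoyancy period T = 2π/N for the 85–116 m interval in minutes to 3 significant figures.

ΔT = +6.7 K, ΔS = +3.18 psu (deep − shallow).
Δρ/ρ₀ = −αΔT + βΔS = -1.206 × 10⁻³ + 2.226 × 10⁻³ = 1.02 × 10⁻³, so Δρ ≈ 1.046 kg m⁻³.
N² = (g/ρ₀)·Δρ/Δz = g·(Δρ/ρ₀)/Δz = 9.8 × 1.02 × 10⁻³ / 31 = 3.2245 × 10⁻⁴ s⁻².
N = √(3.2245 × 10⁻⁴) = 0.017957 rad s⁻¹ → T = 2π/N = 349.90 s = 5.8317 min ≈ 5.83 min.

5.83 min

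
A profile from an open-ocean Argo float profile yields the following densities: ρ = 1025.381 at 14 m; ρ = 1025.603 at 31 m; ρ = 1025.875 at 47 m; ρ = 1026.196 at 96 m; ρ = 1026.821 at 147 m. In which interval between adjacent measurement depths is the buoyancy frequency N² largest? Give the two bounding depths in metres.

Compute the density gradient over each adjacent pair:
  14–31 m: Δρ/Δz = 0.222/17 = 0.013 kg m⁻⁴
  31–47 m: Δρ/Δz = 0.272/16 = 0.017 kg m⁻⁴
  47–96 m: Δρ/Δz = 0.321/49 = 6.6 × 10⁻³ kg m⁻⁴
  96–147 m: Δρ/Δz = 0.625/51 = 0.012 kg m⁻⁴
The largest gradient is in the 31–47 m interval — the pycnocline.

31–47 m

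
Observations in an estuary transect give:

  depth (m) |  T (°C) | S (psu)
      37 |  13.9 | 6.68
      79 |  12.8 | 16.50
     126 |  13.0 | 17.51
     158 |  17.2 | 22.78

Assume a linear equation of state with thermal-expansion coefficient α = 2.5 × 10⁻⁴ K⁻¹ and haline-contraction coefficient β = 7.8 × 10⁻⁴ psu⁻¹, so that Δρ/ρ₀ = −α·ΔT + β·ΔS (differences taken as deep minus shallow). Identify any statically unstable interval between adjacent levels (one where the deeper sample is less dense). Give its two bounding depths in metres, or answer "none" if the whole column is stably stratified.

Evaluate Δρ/ρ₀ = −αΔT + βΔS across each adjacent pair:
  37–79 m: −αΔT+βΔS = −(2.5 × 10⁻⁴)(-1.1)+(7.8 × 10⁻⁴)(+9.82) = 7.9 × 10⁻³ → stable
  79–126 m: −αΔT+βΔS = −(2.5 × 10⁻⁴)(+0.2)+(7.8 × 10⁻⁴)(+1.01) = 7.4 × 10⁻⁴ → stable
  126–158 m: −αΔT+βΔS = −(2.5 × 10⁻⁴)(+4.2)+(7.8 × 10⁻⁴)(+5.27) = 3.1 × 10⁻³ → stable
Every interval has Δρ > 0: the column is stably stratified throughout.

none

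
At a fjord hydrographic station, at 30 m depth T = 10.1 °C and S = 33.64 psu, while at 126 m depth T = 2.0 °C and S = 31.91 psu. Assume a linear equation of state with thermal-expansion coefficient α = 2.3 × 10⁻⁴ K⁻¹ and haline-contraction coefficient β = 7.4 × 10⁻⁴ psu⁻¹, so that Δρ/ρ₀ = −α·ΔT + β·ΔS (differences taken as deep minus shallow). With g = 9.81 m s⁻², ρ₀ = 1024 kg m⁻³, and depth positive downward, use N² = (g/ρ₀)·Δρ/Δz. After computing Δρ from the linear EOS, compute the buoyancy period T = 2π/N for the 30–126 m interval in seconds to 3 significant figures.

814 s

ΔT = -8.1 K, ΔS = -1.73 psu (deep − shallow).
Δρ/ρ₀ = −αΔT + βΔS = 1.863 × 10⁻³ − 1.2802 × 10⁻³ = 5.828 × 10⁻⁴, so Δρ ≈ 0.5968 kg m⁻³.
N² = (g/ρ₀)·Δρ/Δz = g·(Δρ/ρ₀)/Δz = 9.81 × 5.828 × 10⁻⁴ / 96 = 5.9555 × 10⁻⁵ s⁻².
N = √(5.9555 × 10⁻⁵) = 7.7172 × 10⁻³ rad s⁻¹ → T = 2π/N = 814.18 s ≈ 814 s.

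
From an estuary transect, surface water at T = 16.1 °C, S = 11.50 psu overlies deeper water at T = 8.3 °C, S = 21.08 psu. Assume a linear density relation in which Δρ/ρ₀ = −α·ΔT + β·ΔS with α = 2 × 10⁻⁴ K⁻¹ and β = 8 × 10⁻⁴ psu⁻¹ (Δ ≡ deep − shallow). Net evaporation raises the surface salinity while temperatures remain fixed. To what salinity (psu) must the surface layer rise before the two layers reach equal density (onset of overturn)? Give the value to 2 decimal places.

23.03 psu

Neutral buoyancy requires −α(T_deep − T_surf) + β(S_deep − S_surf′) = 0.
S_surf′ = S_deep − (α/β)·ΔT = 21.08 − (2 × 10⁻⁴/8 × 10⁻⁴)·(-7.8) = 23.0300 psu.
Increase required: 23.0300 − 11.50 = 11.5300 psu.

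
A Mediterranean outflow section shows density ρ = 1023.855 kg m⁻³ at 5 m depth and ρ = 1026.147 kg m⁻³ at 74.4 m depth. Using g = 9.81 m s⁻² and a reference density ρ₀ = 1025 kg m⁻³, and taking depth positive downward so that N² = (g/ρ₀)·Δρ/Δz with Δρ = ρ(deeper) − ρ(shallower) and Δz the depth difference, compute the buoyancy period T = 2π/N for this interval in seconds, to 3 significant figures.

353 s

Δρ = 1026.147 − 1023.855 = 2.292 kg m⁻³ over Δz = 74.4 − 5 = 69.4 m.
N² = (9.81/1025) × (2.292/69.4) = 3.1608 × 10⁻⁴ s⁻².
N = √(3.1608 × 10⁻⁴) = 0.017779 rad s⁻¹, so T = 2π/N = 353.40 s ≈ 353 s.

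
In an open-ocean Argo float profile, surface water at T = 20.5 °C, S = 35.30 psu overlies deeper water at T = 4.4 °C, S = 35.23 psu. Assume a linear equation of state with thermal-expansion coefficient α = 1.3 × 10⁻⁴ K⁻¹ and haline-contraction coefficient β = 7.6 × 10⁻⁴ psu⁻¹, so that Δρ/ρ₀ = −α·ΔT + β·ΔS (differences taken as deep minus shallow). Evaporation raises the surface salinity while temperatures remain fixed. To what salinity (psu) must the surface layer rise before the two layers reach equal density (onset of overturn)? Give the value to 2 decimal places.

Neutral buoyancy requires −α(T_deep − T_surf) + β(S_deep − S_surf′) = 0.
S_surf′ = S_deep − (α/β)·ΔT = 35.23 − (1.3 × 10⁻⁴/7.6 × 10⁻⁴)·(-16.1) = 37.9839 psu.
Increase required: 37.9839 − 35.30 = 2.6839 psu.

37.98 psu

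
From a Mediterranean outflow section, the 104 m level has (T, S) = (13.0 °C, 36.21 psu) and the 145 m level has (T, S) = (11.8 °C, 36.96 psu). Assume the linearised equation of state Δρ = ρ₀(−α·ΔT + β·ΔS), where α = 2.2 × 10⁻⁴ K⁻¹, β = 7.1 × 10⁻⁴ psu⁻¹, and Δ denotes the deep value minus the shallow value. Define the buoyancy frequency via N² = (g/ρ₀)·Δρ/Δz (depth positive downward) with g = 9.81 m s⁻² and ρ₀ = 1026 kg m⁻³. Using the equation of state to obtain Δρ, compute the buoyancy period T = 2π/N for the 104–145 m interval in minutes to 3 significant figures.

7.59 min

ΔT = -1.2 K, ΔS = +0.75 psu (deep − shallow).
Δρ/ρ₀ = −αΔT + βΔS = 2.64 × 10⁻⁴ + 5.325 × 10⁻⁴ = 7.965 × 10⁻⁴, so Δρ ≈ 0.8172 kg m⁻³.
N² = (g/ρ₀)·Δρ/Δz = g·(Δρ/ρ₀)/Δz = 9.81 × 7.965 × 10⁻⁴ / 41 = 1.9058 × 10⁻⁴ s⁻².
N = √(1.9058 × 10⁻⁴) = 0.013805 rad s⁻¹ → T = 2π/N = 455.14 s = 7.5857 min ≈ 7.59 min.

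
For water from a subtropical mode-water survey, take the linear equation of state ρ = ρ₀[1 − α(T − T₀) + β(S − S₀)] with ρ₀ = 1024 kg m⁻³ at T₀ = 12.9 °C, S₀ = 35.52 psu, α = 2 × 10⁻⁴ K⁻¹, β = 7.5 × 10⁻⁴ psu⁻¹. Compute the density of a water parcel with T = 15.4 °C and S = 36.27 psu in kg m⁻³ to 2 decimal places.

1024.06 kg m⁻³

T − T₀ = +2.5 K, S − S₀ = +0.75 psu.
Bracket = 1 − α·(+2.5) + β·(+0.75) = 1 + (6.25 × 10⁻⁵) = 1.0000625.
ρ = 1024 × 1.0000625 = 1024.06 kg m⁻³.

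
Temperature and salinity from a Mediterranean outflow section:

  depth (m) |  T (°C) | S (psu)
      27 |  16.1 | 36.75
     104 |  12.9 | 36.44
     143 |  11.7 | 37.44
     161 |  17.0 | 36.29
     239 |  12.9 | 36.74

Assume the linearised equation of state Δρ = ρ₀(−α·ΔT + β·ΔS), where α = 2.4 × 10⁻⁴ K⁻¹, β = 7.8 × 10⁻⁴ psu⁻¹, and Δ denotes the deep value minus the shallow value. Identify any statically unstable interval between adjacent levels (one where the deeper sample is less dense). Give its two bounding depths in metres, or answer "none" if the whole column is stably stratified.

143–161 m

Evaluate Δρ/ρ₀ = −αΔT + βΔS across each adjacent pair:
  27–104 m: −αΔT+βΔS = −(2.4 × 10⁻⁴)(-3.2)+(7.8 × 10⁻⁴)(-0.31) = 5.3 × 10⁻⁴ → stable
  104–143 m: −αΔT+βΔS = −(2.4 × 10⁻⁴)(-1.2)+(7.8 × 10⁻⁴)(+1.00) = 1.1 × 10⁻³ → stable
  143–161 m: −αΔT+βΔS = −(2.4 × 10⁻⁴)(+5.3)+(7.8 × 10⁻⁴)(-1.15) = -2.2 × 10⁻³ → UNSTABLE
  161–239 m: −αΔT+βΔS = −(2.4 × 10⁻⁴)(-4.1)+(7.8 × 10⁻⁴)(+0.45) = 1.3 × 10⁻³ → stable
The 143–161 m interval has Δρ < 0: lighter water underlies denser water.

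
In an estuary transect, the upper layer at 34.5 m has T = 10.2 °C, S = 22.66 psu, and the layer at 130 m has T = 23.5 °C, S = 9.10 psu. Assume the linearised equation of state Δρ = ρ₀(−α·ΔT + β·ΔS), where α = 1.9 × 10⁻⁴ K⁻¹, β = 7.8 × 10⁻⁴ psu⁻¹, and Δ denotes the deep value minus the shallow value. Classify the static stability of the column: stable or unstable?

unstable

ΔT = 23.5 − 10.2 = +13.3 K and ΔS = 9.10 − 22.66 = -13.56 psu (deep − shallow).
−αΔT = -2.527 × 10⁻³; βΔS = -0.0105768; sum Δρ/ρ₀ = -0.0131038.
Δρ/ρ₀ < 0, so Δρ < 0: deeper water is lighter → statically unstable; the column would overturn.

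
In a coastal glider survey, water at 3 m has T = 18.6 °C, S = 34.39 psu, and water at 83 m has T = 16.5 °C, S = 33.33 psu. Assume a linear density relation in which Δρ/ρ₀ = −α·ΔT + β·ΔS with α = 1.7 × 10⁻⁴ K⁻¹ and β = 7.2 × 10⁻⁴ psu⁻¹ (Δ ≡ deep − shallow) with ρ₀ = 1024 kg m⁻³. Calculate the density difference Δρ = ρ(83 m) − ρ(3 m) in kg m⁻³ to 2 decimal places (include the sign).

-0.42 kg m⁻³

ΔT = -2.1 K, ΔS = -1.06 psu (deep − shallow).
Δρ/ρ₀ = −(1.7 × 10⁻⁴)(-2.1) + (7.2 × 10⁻⁴)(-1.06) = -4.062 × 10⁻⁴.
Δρ = 1024 × (-4.062 × 10⁻⁴) = -0.42 kg m⁻³.
Negative Δρ: lighter below, statically unstable.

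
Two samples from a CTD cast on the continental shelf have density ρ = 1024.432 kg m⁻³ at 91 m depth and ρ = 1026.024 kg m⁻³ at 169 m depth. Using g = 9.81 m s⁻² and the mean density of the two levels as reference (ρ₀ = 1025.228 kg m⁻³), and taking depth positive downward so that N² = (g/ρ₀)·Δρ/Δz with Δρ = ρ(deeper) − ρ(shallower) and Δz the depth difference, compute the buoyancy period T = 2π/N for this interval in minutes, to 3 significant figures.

7.49 min

Δρ = 1026.024 − 1024.432 = 1.592 kg m⁻³ over Δz = 169 − 91 = 78 m.
N² = (9.81/1025.228) × (1.592/78) = 1.9530 × 10⁻⁴ s⁻².
N = √(1.9530 × 10⁻⁴) = 0.013975 rad s⁻¹, so T = 2π/N = 449.60 s = 7.4933 min ≈ 7.49 min.
A positive N² confirms static stability across the interval.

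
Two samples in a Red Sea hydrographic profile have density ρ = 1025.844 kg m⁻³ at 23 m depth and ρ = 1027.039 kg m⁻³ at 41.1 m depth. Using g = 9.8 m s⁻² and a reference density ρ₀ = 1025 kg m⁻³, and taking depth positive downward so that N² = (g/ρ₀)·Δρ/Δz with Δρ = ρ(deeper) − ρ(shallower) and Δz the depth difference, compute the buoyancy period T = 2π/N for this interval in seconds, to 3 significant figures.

Δρ = 1027.039 − 1025.844 = 1.195 kg m⁻³ over Δz = 41.1 − 23 = 18.1 m.
N² = (9.8/1025) × (1.195/18.1) = 6.3124 × 10⁻⁴ s⁻².
N = √(6.3124 × 10⁻⁴) = 0.025124 rad s⁻¹, so T = 2π/N = 250.09 s ≈ 250 s.
Since Δρ > 0 the layer is stably stratified.

250 s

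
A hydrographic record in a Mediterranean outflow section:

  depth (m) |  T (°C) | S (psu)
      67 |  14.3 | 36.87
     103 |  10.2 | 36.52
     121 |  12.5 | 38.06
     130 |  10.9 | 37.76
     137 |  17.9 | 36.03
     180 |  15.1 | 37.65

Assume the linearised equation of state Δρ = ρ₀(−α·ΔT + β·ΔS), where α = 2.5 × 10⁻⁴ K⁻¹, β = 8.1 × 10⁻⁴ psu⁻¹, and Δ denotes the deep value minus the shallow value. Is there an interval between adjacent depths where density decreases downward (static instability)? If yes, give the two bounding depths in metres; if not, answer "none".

130–137 m

Evaluate Δρ/ρ₀ = −αΔT + βΔS across each adjacent pair:
  67–103 m: −αΔT+βΔS = −(2.5 × 10⁻⁴)(-4.1)+(8.1 × 10⁻⁴)(-0.35) = 7.4 × 10⁻⁴ → stable
  103–121 m: −αΔT+βΔS = −(2.5 × 10⁻⁴)(+2.3)+(8.1 × 10⁻⁴)(+1.54) = 6.7 × 10⁻⁴ → stable
  121–130 m: −αΔT+βΔS = −(2.5 × 10⁻⁴)(-1.6)+(8.1 × 10⁻⁴)(-0.30) = 1.6 × 10⁻⁴ → stable
  130–137 m: −αΔT+βΔS = −(2.5 × 10⁻⁴)(+7.0)+(8.1 × 10⁻⁴)(-1.73) = -3.2 × 10⁻³ → UNSTABLE
  137–180 m: −αΔT+βΔS = −(2.5 × 10⁻⁴)(-2.8)+(8.1 × 10⁻⁴)(+1.62) = 2.0 × 10⁻³ → stable
The 130–137 m interval has Δρ < 0: lighter water underlies denser water.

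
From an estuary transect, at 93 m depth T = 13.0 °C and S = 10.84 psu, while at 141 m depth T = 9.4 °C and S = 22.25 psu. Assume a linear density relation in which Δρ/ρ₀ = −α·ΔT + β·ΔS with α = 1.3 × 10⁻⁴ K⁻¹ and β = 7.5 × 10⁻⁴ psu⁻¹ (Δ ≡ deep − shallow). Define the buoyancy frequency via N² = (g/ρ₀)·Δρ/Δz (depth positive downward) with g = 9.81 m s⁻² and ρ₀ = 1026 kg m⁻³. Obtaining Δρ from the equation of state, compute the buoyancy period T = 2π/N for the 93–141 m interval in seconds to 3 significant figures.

ΔT = -3.6 K, ΔS = +11.41 psu (deep − shallow).
Δρ/ρ₀ = −αΔT + βΔS = 4.68 × 10⁻⁴ + 8.5575 × 10⁻³ = 9.0255 × 10⁻³, so Δρ ≈ 9.260 kg m⁻³.
N² = (g/ρ₀)·Δρ/Δz = g·(Δρ/ρ₀)/Δz = 9.81 × 9.0255 × 10⁻³ / 48 = 1.8446 × 10⁻³ s⁻².
N = √(1.8446 × 10⁻³) = 0.042949 rad s⁻¹ → T = 2π/N = 146.29 s ≈ 146 s.

146 s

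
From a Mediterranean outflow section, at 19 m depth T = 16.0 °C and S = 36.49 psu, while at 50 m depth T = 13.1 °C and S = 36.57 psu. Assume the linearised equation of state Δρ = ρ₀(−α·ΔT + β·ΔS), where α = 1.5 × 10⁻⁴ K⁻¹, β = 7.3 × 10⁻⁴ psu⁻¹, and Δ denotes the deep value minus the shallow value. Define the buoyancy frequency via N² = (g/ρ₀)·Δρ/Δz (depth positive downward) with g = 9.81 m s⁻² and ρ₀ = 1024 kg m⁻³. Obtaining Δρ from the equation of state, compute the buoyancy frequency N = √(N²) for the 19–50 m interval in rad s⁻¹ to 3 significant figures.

ΔT = -2.9 K, ΔS = +0.08 psu (deep − shallow).
Δρ/ρ₀ = −αΔT + βΔS = 4.35 × 10⁻⁴ + 5.84 × 10⁻⁵ = 4.934 × 10⁻⁴, so Δρ ≈ 0.5052 kg m⁻³.
N² = (g/ρ₀)·Δρ/Δz = g·(Δρ/ρ₀)/Δz = 9.81 × 4.934 × 10⁻⁴ / 31 = 1.5614 × 10⁻⁴ s⁻².
N = √(1.5614 × 10⁻⁴) = 0.012496 rad s⁻¹ ≈ 0.0125 rad s⁻¹.

0.0125 rad s⁻¹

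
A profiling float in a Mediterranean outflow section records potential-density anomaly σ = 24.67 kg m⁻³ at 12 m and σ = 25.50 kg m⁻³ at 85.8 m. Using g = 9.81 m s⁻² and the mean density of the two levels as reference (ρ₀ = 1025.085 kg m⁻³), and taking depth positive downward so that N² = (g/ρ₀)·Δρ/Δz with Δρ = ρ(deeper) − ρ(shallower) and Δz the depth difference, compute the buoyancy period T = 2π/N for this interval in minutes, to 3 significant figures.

10.1 min

Δρ = 1025.50 − 1024.67 = 0.83 kg m⁻³ over Δz = 85.8 − 12 = 73.8 m.
N² = (9.81/1025.085) × (0.83/73.8) = 1.0763 × 10⁻⁴ s⁻².
N = √(1.0763 × 10⁻⁴) = 0.010374 rad s⁻¹, so T = 2π/N = 605.67 s = 10.095 min ≈ 10.1 min.
N² > 0, so the interval is statically stable.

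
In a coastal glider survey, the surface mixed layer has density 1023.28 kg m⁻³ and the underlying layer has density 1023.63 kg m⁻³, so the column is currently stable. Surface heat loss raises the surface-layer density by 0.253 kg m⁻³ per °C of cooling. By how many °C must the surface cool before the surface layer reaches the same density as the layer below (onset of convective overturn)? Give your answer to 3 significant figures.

1.38 °C

Density deficit of the surface layer: 1023.63 − 1023.28 = 0.35 kg m⁻³.
Required change = 0.35 / 0.253 = 1.38 °C.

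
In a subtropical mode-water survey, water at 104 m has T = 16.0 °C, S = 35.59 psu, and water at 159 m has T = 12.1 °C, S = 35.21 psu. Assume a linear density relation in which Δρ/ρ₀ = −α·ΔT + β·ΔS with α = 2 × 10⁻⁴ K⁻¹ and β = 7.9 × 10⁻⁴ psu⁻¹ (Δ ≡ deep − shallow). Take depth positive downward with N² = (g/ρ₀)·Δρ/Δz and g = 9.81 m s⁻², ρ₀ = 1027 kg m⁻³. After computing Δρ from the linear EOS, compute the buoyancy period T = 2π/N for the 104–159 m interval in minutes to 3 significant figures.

ΔT = -3.9 K, ΔS = -0.38 psu (deep − shallow).
Δρ/ρ₀ = −αΔT + βΔS = 7.80 × 10⁻⁴ − 3.002 × 10⁻⁴ = 4.798 × 10⁻⁴, so Δρ ≈ 0.4928 kg m⁻³.
N² = (g/ρ₀)·Δρ/Δz = g·(Δρ/ρ₀)/Δz = 9.81 × 4.798 × 10⁻⁴ / 55 = 8.5579 × 10⁻⁵ s⁻².
N = √(8.5579 × 10⁻⁵) = 9.2509 × 10⁻³ rad s⁻¹ → T = 2π/N = 679.20 s = 11.320 min ≈ 11.3 min.

11.3 min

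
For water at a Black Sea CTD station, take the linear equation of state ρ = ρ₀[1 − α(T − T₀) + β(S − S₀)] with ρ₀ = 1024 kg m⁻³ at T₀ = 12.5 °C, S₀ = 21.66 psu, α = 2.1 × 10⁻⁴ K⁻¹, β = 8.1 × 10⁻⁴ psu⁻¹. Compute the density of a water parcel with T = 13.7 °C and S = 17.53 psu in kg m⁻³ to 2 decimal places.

1020.32 kg m⁻³

T − T₀ = +1.2 K, S − S₀ = -4.13 psu.
Bracket = 1 − α·(+1.2) + β·(-4.13) = 1 + (-3.5973 × 10⁻³) = 0.9964027.
ρ = 1024 × 0.9964027 = 1020.32 kg m⁻³.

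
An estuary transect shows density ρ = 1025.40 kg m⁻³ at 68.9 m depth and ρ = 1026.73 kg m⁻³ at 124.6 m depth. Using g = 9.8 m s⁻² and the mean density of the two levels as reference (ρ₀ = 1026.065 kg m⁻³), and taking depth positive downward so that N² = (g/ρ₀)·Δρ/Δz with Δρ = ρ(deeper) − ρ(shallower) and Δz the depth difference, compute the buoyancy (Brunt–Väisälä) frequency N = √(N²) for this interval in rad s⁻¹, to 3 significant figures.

0.0151 rad s⁻¹

Δρ = 1026.73 − 1025.40 = 1.33 kg m⁻³ over Δz = 124.6 − 68.9 = 55.7 m.
N² = (9.8/1026.065) × (1.33/55.7) = 2.2806 × 10⁻⁴ s⁻².
N = √(2.2806 × 10⁻⁴) = 0.015102 rad s⁻¹ ≈ 0.0151 rad s⁻¹.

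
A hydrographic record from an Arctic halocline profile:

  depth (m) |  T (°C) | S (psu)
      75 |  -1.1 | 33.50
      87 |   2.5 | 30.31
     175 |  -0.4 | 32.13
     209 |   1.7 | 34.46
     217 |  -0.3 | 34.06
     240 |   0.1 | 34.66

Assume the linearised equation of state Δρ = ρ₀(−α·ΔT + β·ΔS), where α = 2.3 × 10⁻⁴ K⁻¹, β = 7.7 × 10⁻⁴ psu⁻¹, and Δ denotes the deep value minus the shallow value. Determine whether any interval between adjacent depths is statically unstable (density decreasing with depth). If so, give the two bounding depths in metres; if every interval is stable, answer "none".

75–87 m

Evaluate Δρ/ρ₀ = −αΔT + βΔS across each adjacent pair:
  75–87 m: −αΔT+βΔS = −(2.3 × 10⁻⁴)(+3.6)+(7.7 × 10⁻⁴)(-3.19) = -3.3 × 10⁻³ → UNSTABLE
  87–175 m: −αΔT+βΔS = −(2.3 × 10⁻⁴)(-2.9)+(7.7 × 10⁻⁴)(+1.82) = 2.1 × 10⁻³ → stable
  175–209 m: −αΔT+βΔS = −(2.3 × 10⁻⁴)(+2.1)+(7.7 × 10⁻⁴)(+2.33) = 1.3 × 10⁻³ → stable
  209–217 m: −αΔT+βΔS = −(2.3 × 10⁻⁴)(-2.0)+(7.7 × 10⁻⁴)(-0.40) = 1.5 × 10⁻⁴ → stable
  217–240 m: −αΔT+βΔS = −(2.3 × 10⁻⁴)(+0.4)+(7.7 × 10⁻⁴)(+0.60) = 3.7 × 10⁻⁴ → stable
The 75–87 m interval has Δρ < 0: lighter water underlies denser water.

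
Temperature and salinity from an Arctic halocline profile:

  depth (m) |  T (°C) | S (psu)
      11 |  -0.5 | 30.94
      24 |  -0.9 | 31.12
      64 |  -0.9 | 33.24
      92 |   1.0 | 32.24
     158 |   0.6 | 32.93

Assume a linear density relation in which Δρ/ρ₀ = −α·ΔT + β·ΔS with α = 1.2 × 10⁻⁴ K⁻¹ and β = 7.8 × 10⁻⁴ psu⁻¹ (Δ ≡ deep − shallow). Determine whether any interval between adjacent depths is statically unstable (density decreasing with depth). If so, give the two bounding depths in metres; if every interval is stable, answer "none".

64–92 m

Evaluate Δρ/ρ₀ = −αΔT + βΔS across each adjacent pair:
  11–24 m: −αΔT+βΔS = −(1.2 × 10⁻⁴)(-0.4)+(7.8 × 10⁻⁴)(+0.18) = 1.9 × 10⁻⁴ → stable
  24–64 m: −αΔT+βΔS = −(1.2 × 10⁻⁴)(+0.0)+(7.8 × 10⁻⁴)(+2.12) = 1.7 × 10⁻³ → stable
  64–92 m: −αΔT+βΔS = −(1.2 × 10⁻⁴)(+1.9)+(7.8 × 10⁻⁴)(-1.00) = -1.0 × 10⁻³ → UNSTABLE
  92–158 m: −αΔT+βΔS = −(1.2 × 10⁻⁴)(-0.4)+(7.8 × 10⁻⁴)(+0.69) = 5.9 × 10⁻⁴ → stable
The 64–92 m interval has Δρ < 0: lighter water underlies denser water.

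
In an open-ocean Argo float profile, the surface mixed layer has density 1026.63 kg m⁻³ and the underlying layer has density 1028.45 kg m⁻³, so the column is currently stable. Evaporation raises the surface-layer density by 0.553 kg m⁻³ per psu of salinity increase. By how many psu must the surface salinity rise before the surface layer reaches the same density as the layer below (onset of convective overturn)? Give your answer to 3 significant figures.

3.29 psu

Density deficit of the surface layer: 1028.45 − 1026.63 = 1.82 kg m⁻³.
Required change = 1.82 / 0.553 = 3.29 psu.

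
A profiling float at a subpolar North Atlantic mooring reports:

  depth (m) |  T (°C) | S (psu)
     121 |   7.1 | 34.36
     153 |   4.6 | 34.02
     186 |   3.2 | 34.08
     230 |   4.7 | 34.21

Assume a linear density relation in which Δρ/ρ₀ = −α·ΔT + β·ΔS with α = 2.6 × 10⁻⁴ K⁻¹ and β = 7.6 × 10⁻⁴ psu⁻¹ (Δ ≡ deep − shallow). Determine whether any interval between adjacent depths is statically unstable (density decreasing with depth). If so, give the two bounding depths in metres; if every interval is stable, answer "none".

186–230 m

Evaluate Δρ/ρ₀ = −αΔT + βΔS across each adjacent pair:
  121–153 m: −αΔT+βΔS = −(2.6 × 10⁻⁴)(-2.5)+(7.6 × 10⁻⁴)(-0.34) = 3.9 × 10⁻⁴ → stable
  153–186 m: −αΔT+βΔS = −(2.6 × 10⁻⁴)(-1.4)+(7.6 × 10⁻⁴)(+0.06) = 4.1 × 10⁻⁴ → stable
  186–230 m: −αΔT+βΔS = −(2.6 × 10⁻⁴)(+1.5)+(7.6 × 10⁻⁴)(+0.13) = -2.9 × 10⁻⁴ → UNSTABLE
The 186–230 m interval has Δρ < 0: lighter water underlies denser water.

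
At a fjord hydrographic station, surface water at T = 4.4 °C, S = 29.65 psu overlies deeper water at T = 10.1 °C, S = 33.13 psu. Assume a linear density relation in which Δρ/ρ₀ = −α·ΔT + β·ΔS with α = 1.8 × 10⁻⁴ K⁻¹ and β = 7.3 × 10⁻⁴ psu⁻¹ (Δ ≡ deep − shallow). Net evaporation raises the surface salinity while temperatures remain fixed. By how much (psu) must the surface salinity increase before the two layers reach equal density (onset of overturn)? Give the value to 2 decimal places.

Neutral buoyancy requires −α(T_deep − T_surf) + β(S_deep − S_surf′) = 0.
S_surf′ = S_deep − (α/β)·ΔT = 33.13 − (1.8 × 10⁻⁴/7.3 × 10⁻⁴)·(+5.7) = 31.7245 psu.
Increase required: 31.7245 − 29.65 = 2.0745 psu.

2.07 psu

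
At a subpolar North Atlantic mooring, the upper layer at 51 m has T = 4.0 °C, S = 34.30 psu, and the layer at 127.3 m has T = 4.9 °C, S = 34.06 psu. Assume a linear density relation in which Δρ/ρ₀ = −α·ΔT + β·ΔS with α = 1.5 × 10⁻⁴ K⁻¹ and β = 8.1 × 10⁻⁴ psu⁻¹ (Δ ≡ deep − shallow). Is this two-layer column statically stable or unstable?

ΔT = 4.9 − 4.0 = +0.9 K and ΔS = 34.06 − 34.30 = -0.24 psu (deep − shallow).
−αΔT = -1.35 × 10⁻⁴; βΔS = -1.944 × 10⁻⁴; sum Δρ/ρ₀ = -3.294 × 10⁻⁴.
Δρ/ρ₀ < 0, so Δρ < 0: deeper water is lighter → statically unstable; the column would overturn.

unstable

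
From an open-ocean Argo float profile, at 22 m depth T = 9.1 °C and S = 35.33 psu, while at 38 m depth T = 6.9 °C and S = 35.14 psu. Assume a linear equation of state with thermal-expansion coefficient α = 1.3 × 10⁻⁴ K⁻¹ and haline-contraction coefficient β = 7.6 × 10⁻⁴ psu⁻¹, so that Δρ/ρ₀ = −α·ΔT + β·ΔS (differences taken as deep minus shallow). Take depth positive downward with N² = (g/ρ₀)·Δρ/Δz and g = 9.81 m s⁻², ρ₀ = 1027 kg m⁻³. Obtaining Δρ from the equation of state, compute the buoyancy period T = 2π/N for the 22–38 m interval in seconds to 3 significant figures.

674 s

ΔT = -2.2 K, ΔS = -0.19 psu (deep − shallow).
Δρ/ρ₀ = −αΔT + βΔS = 2.86 × 10⁻⁴ − 1.444 × 10⁻⁴ = 1.416 × 10⁻⁴, so Δρ ≈ 0.1454 kg m⁻³.
N² = (g/ρ₀)·Δρ/Δz = g·(Δρ/ρ₀)/Δz = 9.81 × 1.416 × 10⁻⁴ / 16 = 8.6819 × 10⁻⁵ s⁻².
N = √(8.6819 × 10⁻⁵) = 9.3177 × 10⁻³ rad s⁻¹ → T = 2π/N = 674.33 s ≈ 674 s.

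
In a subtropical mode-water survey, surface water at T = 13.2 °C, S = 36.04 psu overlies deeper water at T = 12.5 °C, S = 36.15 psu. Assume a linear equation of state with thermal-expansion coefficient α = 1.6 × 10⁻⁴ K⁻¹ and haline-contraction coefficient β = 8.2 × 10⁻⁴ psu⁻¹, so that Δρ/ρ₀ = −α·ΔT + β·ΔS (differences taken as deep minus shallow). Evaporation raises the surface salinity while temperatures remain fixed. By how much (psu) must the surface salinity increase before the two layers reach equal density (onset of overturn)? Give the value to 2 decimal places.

0.25 psu

Neutral buoyancy requires −α(T_deep − T_surf) + β(S_deep − S_surf′) = 0.
S_surf′ = S_deep − (α/β)·ΔT = 36.15 − (1.6 × 10⁻⁴/8.2 × 10⁻⁴)·(-0.7) = 36.2866 psu.
Increase required: 36.2866 − 36.04 = 0.2466 psu.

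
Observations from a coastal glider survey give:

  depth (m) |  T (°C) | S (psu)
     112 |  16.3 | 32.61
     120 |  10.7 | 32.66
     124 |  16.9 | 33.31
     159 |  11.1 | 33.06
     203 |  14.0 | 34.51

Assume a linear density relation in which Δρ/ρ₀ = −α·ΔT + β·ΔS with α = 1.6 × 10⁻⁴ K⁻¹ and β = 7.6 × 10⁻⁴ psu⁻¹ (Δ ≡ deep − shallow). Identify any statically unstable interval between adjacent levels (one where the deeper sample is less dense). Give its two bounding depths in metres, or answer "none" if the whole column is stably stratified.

Evaluate Δρ/ρ₀ = −αΔT + βΔS across each adjacent pair:
  112–120 m: −αΔT+βΔS = −(1.6 × 10⁻⁴)(-5.6)+(7.6 × 10⁻⁴)(+0.05) = 9.3 × 10⁻⁴ → stable
  120–124 m: −αΔT+βΔS = −(1.6 × 10⁻⁴)(+6.2)+(7.6 × 10⁻⁴)(+0.65) = -5.0 × 10⁻⁴ → UNSTABLE
  124–159 m: −αΔT+βΔS = −(1.6 × 10⁻⁴)(-5.8)+(7.6 × 10⁻⁴)(-0.25) = 7.4 × 10⁻⁴ → stable
  159–203 m: −αΔT+βΔS = −(1.6 × 10⁻⁴)(+2.9)+(7.6 × 10⁻⁴)(+1.45) = 6.4 × 10⁻⁴ → stable
The 120–124 m interval has Δρ < 0: lighter water underlies denser water.

120–124 m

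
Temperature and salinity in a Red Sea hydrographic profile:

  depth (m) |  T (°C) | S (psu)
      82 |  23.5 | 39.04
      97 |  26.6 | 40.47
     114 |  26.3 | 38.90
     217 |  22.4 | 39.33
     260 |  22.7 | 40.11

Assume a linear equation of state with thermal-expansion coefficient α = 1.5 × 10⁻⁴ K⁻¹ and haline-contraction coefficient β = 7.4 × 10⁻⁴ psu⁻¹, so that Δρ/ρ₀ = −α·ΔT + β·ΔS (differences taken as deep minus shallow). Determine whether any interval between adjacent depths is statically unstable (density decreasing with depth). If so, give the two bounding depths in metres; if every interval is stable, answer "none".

Evaluate Δρ/ρ₀ = −αΔT + βΔS across each adjacent pair:
  82–97 m: −αΔT+βΔS = −(1.5 × 10⁻⁴)(+3.1)+(7.4 × 10⁻⁴)(+1.43) = 5.9 × 10⁻⁴ → stable
  97–114 m: −αΔT+βΔS = −(1.5 × 10⁻⁴)(-0.3)+(7.4 × 10⁻⁴)(-1.57) = -1.1 × 10⁻³ → UNSTABLE
  114–217 m: −αΔT+βΔS = −(1.5 × 10⁻⁴)(-3.9)+(7.4 × 10⁻⁴)(+0.43) = 9.0 × 10⁻⁴ → stable
  217–260 m: −αΔT+βΔS = −(1.5 × 10⁻⁴)(+0.3)+(7.4 × 10⁻⁴)(+0.78) = 5.3 × 10⁻⁴ → stable
The 97–114 m interval has Δρ < 0: lighter water underlies denser water.

97–114 m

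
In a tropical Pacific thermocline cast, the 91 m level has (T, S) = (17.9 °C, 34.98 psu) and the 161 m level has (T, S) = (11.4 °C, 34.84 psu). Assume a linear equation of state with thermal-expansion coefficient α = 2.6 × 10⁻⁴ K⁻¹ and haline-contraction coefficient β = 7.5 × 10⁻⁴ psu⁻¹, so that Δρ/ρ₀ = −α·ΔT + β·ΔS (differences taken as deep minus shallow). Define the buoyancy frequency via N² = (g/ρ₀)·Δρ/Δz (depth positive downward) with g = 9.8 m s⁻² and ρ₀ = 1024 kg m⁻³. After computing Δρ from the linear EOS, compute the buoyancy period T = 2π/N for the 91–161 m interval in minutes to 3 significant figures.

ΔT = -6.5 K, ΔS = -0.14 psu (deep − shallow).
Δρ/ρ₀ = −αΔT + βΔS = 1.69 × 10⁻³ − 1.05 × 10⁻⁴ = 1.585 × 10⁻³, so Δρ ≈ 1.623 kg m⁻³.
N² = (g/ρ₀)·Δρ/Δz = g·(Δρ/ρ₀)/Δz = 9.8 × 1.585 × 10⁻³ / 70 = 2.2190 × 10⁻⁴ s⁻².
N = √(2.2190 × 10⁻⁴) = 0.014896 rad s⁻¹ → T = 2π/N = 421.80 s = 7.0300 min ≈ 7.03 min.

7.03 min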